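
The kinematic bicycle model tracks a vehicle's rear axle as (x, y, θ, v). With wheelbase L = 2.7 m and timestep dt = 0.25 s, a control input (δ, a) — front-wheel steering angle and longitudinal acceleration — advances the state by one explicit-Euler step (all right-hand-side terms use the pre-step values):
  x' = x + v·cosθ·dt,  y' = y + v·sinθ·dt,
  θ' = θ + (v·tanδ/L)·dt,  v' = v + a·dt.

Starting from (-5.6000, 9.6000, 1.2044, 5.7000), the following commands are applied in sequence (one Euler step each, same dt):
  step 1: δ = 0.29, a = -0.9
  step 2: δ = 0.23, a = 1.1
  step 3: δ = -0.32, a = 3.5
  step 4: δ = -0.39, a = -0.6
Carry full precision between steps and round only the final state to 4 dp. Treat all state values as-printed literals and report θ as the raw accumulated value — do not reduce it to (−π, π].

(-4.2397, 15.2988, 1.0520, 6.4750)

after step 1 (δ=0.29, a=-0.9): (-5.089489, 10.930415, 1.361896, 5.475000)
after step 2 (δ=0.23, a=1.1): (-4.805631, 12.269407, 1.480593, 5.750000)
after step 3 (δ=-0.32, a=3.5): (-4.676140, 13.701063, 1.304159, 6.625000)
after step 4 (δ=-0.39, a=-0.6): (-4.239737, 15.298785, 1.052007, 6.475000)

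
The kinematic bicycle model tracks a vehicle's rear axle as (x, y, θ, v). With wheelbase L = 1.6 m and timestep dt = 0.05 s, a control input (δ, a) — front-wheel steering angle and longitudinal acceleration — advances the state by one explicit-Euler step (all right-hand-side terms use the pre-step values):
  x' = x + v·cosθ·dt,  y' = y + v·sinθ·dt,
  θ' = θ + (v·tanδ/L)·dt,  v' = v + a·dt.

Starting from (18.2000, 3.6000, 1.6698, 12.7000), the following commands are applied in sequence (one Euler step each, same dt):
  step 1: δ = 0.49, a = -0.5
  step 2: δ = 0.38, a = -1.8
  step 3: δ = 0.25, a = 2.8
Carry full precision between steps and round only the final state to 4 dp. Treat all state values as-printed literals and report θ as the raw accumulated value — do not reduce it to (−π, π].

(17.6591, 5.3966, 2.1401, 12.7250)

after step 1 (δ=0.49, a=-0.5): (18.137235, 4.231890, 1.881488, 12.675000)
after step 2 (δ=0.38, a=-1.8): (17.943487, 4.835298, 2.039693, 12.585000)
after step 3 (δ=0.25, a=2.8): (17.659127, 5.396631, 2.140114, 12.725000)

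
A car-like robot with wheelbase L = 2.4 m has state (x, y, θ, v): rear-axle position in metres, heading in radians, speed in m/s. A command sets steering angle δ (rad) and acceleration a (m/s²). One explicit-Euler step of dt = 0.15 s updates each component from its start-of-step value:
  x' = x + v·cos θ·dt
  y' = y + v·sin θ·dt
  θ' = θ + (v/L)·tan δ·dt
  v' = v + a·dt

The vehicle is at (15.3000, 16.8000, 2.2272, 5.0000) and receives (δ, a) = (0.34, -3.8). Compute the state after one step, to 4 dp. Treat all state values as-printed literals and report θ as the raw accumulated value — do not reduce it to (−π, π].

x' = 15.3000 + 5.0000·cos(2.2272)·0.15 = 14.8423
y' = 16.8000 + 5.0000·sin(2.2272)·0.15 = 17.3941
θ' = 2.2272 + (5.0000/2.4)·tan(0.34)·0.15 = 2.3377
v' = 5.0000 − 3.8000·0.15 = 4.4300

(14.8423, 17.3941, 2.3377, 4.4300)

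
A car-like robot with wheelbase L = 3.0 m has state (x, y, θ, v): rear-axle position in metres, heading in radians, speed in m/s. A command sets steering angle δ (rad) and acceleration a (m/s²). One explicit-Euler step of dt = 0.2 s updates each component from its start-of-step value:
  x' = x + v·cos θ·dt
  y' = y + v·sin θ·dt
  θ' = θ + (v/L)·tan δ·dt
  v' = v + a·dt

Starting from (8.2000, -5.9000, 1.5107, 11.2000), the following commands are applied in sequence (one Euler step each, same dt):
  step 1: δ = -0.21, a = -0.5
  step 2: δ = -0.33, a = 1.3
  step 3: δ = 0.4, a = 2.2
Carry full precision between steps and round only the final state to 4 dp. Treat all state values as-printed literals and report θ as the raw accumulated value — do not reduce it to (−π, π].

after step 1 (δ=-0.21, a=-0.5): (8.334535, -3.664044, 1.351554, 11.100000)
after step 2 (δ=-0.33, a=1.3): (8.817364, -1.497185, 1.098085, 11.360000)
after step 3 (δ=0.4, a=2.2): (9.851809, 0.525661, 1.418281, 11.800000)

(9.8518, 0.5257, 1.4183, 11.8000)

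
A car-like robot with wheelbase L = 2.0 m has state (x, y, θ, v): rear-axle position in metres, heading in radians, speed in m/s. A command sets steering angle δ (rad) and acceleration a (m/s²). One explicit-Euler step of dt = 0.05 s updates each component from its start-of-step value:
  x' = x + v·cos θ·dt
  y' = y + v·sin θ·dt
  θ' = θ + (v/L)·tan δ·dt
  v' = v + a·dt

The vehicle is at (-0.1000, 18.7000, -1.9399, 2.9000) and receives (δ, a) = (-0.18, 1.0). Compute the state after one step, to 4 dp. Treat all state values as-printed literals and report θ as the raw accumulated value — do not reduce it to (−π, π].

x' = -0.1000 + 2.9000·cos(-1.9399)·0.05 = -0.1523
y' = 18.7000 + 2.9000·sin(-1.9399)·0.05 = 18.5648
θ' = -1.9399 + (2.9000/2.0)·tan(-0.18)·0.05 = -1.9531
v' = 2.9000 + 1.0000·0.05 = 2.9500

(-0.1523, 18.5648, -1.9531, 2.9500)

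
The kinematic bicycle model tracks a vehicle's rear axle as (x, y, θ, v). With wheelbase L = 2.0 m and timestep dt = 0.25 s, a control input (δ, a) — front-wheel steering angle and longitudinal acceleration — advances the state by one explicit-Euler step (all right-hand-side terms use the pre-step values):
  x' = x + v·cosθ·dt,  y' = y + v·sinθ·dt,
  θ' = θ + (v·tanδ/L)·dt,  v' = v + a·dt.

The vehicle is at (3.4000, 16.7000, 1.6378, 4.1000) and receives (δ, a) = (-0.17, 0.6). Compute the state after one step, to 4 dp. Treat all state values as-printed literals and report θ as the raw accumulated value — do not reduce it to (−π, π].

(3.3314, 17.7227, 1.5498, 4.2500)

x' = 3.4000 + 4.1000·cos(1.6378)·0.25 = 3.3314
y' = 16.7000 + 4.1000·sin(1.6378)·0.25 = 17.7227
θ' = 1.6378 + (4.1000/2.0)·tan(-0.17)·0.25 = 1.5498
v' = 4.1000 + 0.6000·0.25 = 4.2500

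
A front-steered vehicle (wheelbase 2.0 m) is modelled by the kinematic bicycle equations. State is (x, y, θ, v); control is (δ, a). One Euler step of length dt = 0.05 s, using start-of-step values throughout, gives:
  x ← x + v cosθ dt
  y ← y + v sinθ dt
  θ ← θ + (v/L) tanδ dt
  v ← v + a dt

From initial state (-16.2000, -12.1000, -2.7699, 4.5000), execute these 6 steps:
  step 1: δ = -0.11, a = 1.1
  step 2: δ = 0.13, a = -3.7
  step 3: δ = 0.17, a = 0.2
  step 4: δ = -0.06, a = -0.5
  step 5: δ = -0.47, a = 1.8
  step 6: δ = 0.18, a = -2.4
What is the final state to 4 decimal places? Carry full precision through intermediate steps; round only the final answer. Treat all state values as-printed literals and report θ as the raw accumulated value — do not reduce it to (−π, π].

after step 1 (δ=-0.11, a=1.1): (-16.409636, -12.181718, -2.782325, 4.555000)
after step 2 (δ=0.13, a=-3.7): (-16.622845, -12.261793, -2.767437, 4.370000)
after step 3 (δ=0.17, a=0.2): (-16.826228, -12.341651, -2.748684, 4.380000)
after step 4 (δ=-0.06, a=-0.5): (-17.028540, -12.425502, -2.755262, 4.355000)
after step 5 (δ=-0.47, a=1.8): (-17.230242, -12.507548, -2.810567, 4.445000)
after step 6 (δ=0.18, a=-2.4): (-17.440426, -12.579782, -2.790345, 4.325000)

(-17.4404, -12.5798, -2.7903, 4.3250)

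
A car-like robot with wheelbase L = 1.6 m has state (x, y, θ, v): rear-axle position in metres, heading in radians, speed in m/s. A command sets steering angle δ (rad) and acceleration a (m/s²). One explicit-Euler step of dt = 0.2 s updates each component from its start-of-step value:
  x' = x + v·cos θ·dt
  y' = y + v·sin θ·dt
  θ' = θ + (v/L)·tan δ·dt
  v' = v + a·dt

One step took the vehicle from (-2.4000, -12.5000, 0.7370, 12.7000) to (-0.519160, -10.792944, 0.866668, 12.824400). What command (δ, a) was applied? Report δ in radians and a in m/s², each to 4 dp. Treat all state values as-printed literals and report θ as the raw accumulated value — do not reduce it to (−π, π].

a = (v'−v)/dt = (0.124400)/0.2 = 0.6220
Δθ = θ'−θ = 0.129668;  (v·dt/L) = 12.7000·0.2/1.6 = 1.587500
tan δ = Δθ·L/(v·dt) = 0.081681  →  δ = 0.0815

δ = 0.0815, a = 0.6220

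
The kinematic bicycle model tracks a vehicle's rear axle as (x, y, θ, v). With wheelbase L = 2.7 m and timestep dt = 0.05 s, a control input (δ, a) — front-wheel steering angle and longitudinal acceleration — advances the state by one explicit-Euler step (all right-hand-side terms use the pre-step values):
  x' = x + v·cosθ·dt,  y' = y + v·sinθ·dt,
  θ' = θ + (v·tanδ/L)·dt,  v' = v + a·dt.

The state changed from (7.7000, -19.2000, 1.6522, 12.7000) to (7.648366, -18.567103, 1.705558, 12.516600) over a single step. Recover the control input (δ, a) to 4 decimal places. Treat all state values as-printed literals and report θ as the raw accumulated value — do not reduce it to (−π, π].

a = (v'−v)/dt = (-0.183400)/0.05 = -3.6680
Δθ = θ'−θ = 0.053358;  (v·dt/L) = 12.7000·0.05/2.7 = 0.235185
tan δ = Δθ·L/(v·dt) = 0.226877  →  δ = 0.2231

δ = 0.2231, a = -3.6680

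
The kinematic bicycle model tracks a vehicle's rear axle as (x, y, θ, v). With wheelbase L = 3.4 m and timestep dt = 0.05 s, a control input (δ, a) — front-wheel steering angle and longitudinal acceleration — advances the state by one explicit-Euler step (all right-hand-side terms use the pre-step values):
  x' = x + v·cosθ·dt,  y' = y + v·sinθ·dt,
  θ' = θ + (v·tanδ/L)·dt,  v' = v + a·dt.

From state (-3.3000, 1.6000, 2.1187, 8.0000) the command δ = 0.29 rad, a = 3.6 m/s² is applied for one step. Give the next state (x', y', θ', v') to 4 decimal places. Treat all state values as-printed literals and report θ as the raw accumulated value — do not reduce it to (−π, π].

x' = -3.3000 + 8.0000·cos(2.1187)·0.05 = -3.5084
y' = 1.6000 + 8.0000·sin(2.1187)·0.05 = 1.9414
θ' = 2.1187 + (8.0000/3.4)·tan(0.29)·0.05 = 2.1538
v' = 8.0000 + 3.6000·0.05 = 8.1800

(-3.5084, 1.9414, 2.1538, 8.1800)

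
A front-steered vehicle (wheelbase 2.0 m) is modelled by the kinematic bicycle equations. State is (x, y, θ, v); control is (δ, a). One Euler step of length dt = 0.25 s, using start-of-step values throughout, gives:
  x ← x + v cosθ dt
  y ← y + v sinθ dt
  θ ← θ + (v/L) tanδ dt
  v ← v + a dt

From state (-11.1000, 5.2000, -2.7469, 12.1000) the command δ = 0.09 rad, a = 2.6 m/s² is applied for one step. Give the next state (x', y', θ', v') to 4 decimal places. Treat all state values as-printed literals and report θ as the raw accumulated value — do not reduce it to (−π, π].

(-13.8924, 4.0368, -2.6104, 12.7500)

x' = -11.1000 + 12.1000·cos(-2.7469)·0.25 = -13.8924
y' = 5.2000 + 12.1000·sin(-2.7469)·0.25 = 4.0368
θ' = -2.7469 + (12.1000/2.0)·tan(0.09)·0.25 = -2.6104
v' = 12.1000 + 2.6000·0.25 = 12.7500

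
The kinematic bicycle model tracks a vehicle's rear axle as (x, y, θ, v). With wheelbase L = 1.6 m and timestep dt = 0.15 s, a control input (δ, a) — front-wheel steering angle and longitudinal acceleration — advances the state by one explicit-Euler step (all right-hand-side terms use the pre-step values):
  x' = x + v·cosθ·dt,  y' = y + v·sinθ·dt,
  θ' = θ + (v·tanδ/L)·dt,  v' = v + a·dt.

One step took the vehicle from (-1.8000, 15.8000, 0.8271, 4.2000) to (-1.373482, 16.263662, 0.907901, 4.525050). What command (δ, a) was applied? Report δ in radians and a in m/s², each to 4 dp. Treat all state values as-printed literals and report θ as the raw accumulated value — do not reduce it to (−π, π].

δ = 0.2024, a = 2.1670

a = (v'−v)/dt = (0.325050)/0.15 = 2.1670
Δθ = θ'−θ = 0.080801;  (v·dt/L) = 4.2000·0.15/1.6 = 0.393750
tan δ = Δθ·L/(v·dt) = 0.205209  →  δ = 0.2024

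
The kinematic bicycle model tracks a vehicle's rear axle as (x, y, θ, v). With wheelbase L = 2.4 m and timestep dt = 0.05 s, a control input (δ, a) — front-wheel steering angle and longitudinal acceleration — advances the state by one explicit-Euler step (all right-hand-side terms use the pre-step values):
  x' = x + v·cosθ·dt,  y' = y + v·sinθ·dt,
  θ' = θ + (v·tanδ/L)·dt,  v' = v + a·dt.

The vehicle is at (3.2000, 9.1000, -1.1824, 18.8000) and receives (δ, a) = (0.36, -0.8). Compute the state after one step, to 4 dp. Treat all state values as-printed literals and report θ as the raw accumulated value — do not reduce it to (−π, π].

(3.5560, 8.2300, -1.0350, 18.7600)

x' = 3.2000 + 18.8000·cos(-1.1824)·0.05 = 3.5560
y' = 9.1000 + 18.8000·sin(-1.1824)·0.05 = 8.2300
θ' = -1.1824 + (18.8000/2.4)·tan(0.36)·0.05 = -1.0350
v' = 18.8000 − 0.8000·0.05 = 18.7600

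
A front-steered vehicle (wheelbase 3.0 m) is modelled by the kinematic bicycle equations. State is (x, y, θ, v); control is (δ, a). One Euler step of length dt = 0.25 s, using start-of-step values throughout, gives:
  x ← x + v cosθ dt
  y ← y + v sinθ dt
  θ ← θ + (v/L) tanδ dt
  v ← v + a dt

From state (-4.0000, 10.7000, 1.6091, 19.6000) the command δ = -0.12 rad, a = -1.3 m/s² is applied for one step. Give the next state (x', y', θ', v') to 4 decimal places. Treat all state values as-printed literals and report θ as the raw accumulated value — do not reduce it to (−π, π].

(-4.1876, 15.5964, 1.4122, 19.2750)

x' = -4.0000 + 19.6000·cos(1.6091)·0.25 = -4.1876
y' = 10.7000 + 19.6000·sin(1.6091)·0.25 = 15.5964
θ' = 1.6091 + (19.6000/3.0)·tan(-0.12)·0.25 = 1.4122
v' = 19.6000 − 1.3000·0.25 = 19.2750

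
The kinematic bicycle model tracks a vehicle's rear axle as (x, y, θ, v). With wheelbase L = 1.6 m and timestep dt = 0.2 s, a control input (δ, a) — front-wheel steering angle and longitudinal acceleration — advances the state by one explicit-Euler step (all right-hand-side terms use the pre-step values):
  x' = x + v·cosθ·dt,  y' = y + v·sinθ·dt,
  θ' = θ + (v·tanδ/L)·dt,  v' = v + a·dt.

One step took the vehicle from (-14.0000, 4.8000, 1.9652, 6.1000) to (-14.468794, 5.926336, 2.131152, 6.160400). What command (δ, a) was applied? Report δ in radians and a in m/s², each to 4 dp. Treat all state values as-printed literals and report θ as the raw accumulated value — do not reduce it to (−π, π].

δ = 0.2143, a = 0.3020

a = (v'−v)/dt = (0.060400)/0.2 = 0.3020
Δθ = θ'−θ = 0.165952;  (v·dt/L) = 6.1000·0.2/1.6 = 0.762500
tan δ = Δθ·L/(v·dt) = 0.217642  →  δ = 0.2143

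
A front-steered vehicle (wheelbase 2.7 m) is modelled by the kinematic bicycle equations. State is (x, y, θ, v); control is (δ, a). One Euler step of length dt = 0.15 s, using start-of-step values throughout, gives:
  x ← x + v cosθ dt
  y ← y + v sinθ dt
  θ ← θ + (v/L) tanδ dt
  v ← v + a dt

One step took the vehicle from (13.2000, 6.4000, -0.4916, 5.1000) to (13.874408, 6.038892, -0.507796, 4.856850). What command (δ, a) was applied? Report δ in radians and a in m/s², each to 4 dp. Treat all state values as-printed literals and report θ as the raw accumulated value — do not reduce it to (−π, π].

δ = -0.0571, a = -1.6210

a = (v'−v)/dt = (-0.243150)/0.15 = -1.6210
Δθ = θ'−θ = -0.016196;  (v·dt/L) = 5.1000·0.15/2.7 = 0.283333
tan δ = Δθ·L/(v·dt) = -0.057162  →  δ = -0.0571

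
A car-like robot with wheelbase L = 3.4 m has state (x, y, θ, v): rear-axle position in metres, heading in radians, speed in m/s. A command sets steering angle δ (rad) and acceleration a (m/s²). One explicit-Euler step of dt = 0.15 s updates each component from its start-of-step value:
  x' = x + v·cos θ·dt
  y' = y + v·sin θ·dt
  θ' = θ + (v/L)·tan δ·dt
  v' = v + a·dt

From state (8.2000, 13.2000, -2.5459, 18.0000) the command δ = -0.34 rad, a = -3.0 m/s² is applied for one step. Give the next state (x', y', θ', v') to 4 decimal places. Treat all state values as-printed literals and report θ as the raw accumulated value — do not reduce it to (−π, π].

(5.9650, 11.6851, -2.8268, 17.5500)

x' = 8.2000 + 18.0000·cos(-2.5459)·0.15 = 5.9650
y' = 13.2000 + 18.0000·sin(-2.5459)·0.15 = 11.6851
θ' = -2.5459 + (18.0000/3.4)·tan(-0.34)·0.15 = -2.8268
v' = 18.0000 − 3.0000·0.15 = 17.5500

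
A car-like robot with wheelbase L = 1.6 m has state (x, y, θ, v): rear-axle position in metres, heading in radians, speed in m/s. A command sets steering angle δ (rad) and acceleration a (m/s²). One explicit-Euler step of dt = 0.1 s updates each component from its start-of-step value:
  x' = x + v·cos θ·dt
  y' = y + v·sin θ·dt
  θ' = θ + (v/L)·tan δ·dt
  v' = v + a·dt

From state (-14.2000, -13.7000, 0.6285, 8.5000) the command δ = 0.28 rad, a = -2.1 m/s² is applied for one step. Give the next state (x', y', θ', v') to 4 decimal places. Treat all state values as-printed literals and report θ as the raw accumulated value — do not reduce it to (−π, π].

(-13.5124, -13.2003, 0.7813, 8.2900)

x' = -14.2000 + 8.5000·cos(0.6285)·0.1 = -13.5124
y' = -13.7000 + 8.5000·sin(0.6285)·0.1 = -13.2003
θ' = 0.6285 + (8.5000/1.6)·tan(0.28)·0.1 = 0.7813
v' = 8.5000 − 2.1000·0.1 = 8.2900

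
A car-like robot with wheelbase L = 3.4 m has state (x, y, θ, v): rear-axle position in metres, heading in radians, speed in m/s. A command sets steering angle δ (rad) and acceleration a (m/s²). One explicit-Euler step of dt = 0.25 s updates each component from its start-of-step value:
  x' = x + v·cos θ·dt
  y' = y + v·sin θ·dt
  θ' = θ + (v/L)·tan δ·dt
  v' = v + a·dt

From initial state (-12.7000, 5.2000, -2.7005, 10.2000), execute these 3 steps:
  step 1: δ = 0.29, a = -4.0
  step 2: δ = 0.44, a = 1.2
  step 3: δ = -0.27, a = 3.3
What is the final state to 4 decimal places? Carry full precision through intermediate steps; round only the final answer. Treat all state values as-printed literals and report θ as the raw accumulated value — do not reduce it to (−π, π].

(-18.1322, 0.7154, -2.3515, 10.3250)

after step 1 (δ=0.29, a=-4.0): (-15.005929, 4.111334, -2.476690, 9.200000)
after step 2 (δ=0.44, a=1.2): (-16.815976, 2.692275, -2.158221, 9.500000)
after step 3 (δ=-0.27, a=3.3): (-18.132247, 0.715395, -2.351545, 10.325000)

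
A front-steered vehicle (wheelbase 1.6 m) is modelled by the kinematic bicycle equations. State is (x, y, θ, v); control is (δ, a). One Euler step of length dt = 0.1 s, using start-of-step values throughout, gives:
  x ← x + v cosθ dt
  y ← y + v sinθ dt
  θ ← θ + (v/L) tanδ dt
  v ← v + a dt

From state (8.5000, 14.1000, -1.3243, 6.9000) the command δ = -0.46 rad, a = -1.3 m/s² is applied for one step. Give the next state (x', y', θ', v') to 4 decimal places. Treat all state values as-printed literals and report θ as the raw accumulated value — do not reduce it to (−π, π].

(8.6684, 13.4309, -1.5380, 6.7700)

x' = 8.5000 + 6.9000·cos(-1.3243)·0.1 = 8.6684
y' = 14.1000 + 6.9000·sin(-1.3243)·0.1 = 13.4309
θ' = -1.3243 + (6.9000/1.6)·tan(-0.46)·0.1 = -1.5380
v' = 6.9000 − 1.3000·0.1 = 6.7700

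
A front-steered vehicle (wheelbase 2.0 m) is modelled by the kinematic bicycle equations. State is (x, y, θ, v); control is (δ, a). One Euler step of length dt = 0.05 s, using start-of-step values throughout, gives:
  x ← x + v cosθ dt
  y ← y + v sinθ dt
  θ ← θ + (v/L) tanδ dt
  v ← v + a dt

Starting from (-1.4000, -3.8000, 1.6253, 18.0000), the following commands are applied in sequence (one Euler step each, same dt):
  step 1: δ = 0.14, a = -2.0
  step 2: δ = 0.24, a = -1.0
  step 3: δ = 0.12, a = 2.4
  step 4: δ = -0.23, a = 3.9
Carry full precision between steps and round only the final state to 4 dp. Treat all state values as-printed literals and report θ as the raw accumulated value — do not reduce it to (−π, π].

(-2.0049, -0.2798, 1.7468, 18.1650)

after step 1 (δ=0.14, a=-2.0): (-1.449029, -2.901336, 1.688715, 17.900000)
after step 2 (δ=0.24, a=-1.0): (-1.554322, -2.012552, 1.798226, 17.850000)
after step 3 (δ=0.12, a=2.4): (-1.755557, -1.143034, 1.852034, 17.970000)
after step 4 (δ=-0.23, a=3.9): (-2.004931, -0.279834, 1.746845, 18.165000)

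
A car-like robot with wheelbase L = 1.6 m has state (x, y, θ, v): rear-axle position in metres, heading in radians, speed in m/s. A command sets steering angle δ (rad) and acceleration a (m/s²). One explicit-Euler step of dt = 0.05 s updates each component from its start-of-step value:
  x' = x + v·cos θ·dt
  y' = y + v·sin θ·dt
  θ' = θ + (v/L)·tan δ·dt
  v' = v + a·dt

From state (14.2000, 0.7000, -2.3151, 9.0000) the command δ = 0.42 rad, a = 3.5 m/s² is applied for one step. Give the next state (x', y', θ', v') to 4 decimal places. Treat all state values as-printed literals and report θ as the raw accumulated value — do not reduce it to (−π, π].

(13.8951, 0.3690, -2.1895, 9.1750)

x' = 14.2000 + 9.0000·cos(-2.3151)·0.05 = 13.8951
y' = 0.7000 + 9.0000·sin(-2.3151)·0.05 = 0.3690
θ' = -2.3151 + (9.0000/1.6)·tan(0.42)·0.05 = -2.1895
v' = 9.0000 + 3.5000·0.05 = 9.1750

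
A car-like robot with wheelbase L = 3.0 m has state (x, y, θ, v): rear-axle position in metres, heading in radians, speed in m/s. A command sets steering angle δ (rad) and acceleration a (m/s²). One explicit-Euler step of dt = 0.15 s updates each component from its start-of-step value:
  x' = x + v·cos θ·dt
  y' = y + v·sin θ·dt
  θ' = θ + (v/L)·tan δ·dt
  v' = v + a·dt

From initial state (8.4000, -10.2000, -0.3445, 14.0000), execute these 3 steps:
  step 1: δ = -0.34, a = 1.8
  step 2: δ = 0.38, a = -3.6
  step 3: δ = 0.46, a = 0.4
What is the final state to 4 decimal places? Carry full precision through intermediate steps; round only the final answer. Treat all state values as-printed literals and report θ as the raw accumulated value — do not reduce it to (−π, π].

after step 1 (δ=-0.34, a=1.8): (10.376613, -10.909225, -0.592116, 14.270000)
after step 2 (δ=0.38, a=-3.6): (12.152718, -12.103876, -0.307135, 13.730000)
after step 3 (δ=0.46, a=0.4): (14.115841, -12.726522, 0.032991, 13.790000)

(14.1158, -12.7265, 0.0330, 13.7900)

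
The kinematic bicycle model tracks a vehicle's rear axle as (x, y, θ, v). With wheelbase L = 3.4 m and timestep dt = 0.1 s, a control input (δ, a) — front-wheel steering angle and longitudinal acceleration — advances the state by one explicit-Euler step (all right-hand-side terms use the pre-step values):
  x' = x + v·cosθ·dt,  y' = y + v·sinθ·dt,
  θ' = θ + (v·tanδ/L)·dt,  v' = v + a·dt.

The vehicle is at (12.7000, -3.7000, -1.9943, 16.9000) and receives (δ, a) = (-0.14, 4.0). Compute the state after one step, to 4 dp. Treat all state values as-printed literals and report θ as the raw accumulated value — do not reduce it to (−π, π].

(12.0055, -5.2407, -2.0643, 17.3000)

x' = 12.7000 + 16.9000·cos(-1.9943)·0.1 = 12.0055
y' = -3.7000 + 16.9000·sin(-1.9943)·0.1 = -5.2407
θ' = -1.9943 + (16.9000/3.4)·tan(-0.14)·0.1 = -2.0643
v' = 16.9000 + 4.0000·0.1 = 17.3000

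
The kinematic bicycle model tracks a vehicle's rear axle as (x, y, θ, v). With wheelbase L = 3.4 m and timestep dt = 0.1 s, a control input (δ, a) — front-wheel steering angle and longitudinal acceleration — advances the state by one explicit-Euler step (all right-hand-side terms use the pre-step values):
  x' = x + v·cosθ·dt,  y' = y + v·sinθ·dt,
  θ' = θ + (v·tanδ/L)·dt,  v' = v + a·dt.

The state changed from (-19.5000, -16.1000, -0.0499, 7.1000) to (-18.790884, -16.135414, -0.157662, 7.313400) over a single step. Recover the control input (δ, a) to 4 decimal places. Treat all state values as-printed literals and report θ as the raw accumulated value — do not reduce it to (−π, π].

δ = -0.4764, a = 2.1340

a = (v'−v)/dt = (0.213400)/0.1 = 2.1340
Δθ = θ'−θ = -0.107762;  (v·dt/L) = 7.1000·0.1/3.4 = 0.208824
tan δ = Δθ·L/(v·dt) = -0.516043  →  δ = -0.4764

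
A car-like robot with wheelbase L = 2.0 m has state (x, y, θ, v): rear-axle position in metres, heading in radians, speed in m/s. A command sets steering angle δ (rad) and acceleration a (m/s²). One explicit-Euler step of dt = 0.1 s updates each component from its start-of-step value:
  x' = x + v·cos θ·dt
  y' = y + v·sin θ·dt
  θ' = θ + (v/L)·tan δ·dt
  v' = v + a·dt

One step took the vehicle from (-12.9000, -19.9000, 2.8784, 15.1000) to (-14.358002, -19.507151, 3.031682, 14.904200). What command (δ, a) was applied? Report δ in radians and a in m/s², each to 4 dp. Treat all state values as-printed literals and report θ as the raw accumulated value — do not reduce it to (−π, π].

a = (v'−v)/dt = (-0.195800)/0.1 = -1.9580
Δθ = θ'−θ = 0.153282;  (v·dt/L) = 15.1000·0.1/2.0 = 0.755000
tan δ = Δθ·L/(v·dt) = 0.203023  →  δ = 0.2003

δ = 0.2003, a = -1.9580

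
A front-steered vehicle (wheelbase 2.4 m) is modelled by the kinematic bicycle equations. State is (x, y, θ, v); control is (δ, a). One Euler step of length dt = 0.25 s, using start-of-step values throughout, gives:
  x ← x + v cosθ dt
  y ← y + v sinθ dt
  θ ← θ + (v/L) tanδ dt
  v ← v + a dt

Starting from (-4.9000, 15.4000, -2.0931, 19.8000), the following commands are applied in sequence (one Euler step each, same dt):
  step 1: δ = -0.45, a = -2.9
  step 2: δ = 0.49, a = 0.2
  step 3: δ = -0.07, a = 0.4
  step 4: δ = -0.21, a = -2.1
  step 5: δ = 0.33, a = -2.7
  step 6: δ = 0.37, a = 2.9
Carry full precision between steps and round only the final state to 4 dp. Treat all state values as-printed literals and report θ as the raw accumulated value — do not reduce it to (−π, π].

(-22.5326, -4.0426, -1.2006, 18.7500)

after step 1 (δ=-0.45, a=-2.9): (-7.369446, 11.109972, -3.089401, 19.075000)
after step 2 (δ=0.49, a=0.2): (-12.131703, 10.861197, -2.029570, 19.125000)
after step 3 (δ=-0.07, a=0.4): (-14.249074, 6.574346, -2.169251, 19.225000)
after step 4 (δ=-0.21, a=-2.1): (-16.956755, 2.603388, -2.596091, 18.700000)
after step 5 (δ=0.33, a=-2.7): (-20.953259, 0.177780, -1.928881, 18.025000)
after step 6 (δ=0.37, a=2.9): (-22.532615, -4.042638, -1.200628, 18.750000)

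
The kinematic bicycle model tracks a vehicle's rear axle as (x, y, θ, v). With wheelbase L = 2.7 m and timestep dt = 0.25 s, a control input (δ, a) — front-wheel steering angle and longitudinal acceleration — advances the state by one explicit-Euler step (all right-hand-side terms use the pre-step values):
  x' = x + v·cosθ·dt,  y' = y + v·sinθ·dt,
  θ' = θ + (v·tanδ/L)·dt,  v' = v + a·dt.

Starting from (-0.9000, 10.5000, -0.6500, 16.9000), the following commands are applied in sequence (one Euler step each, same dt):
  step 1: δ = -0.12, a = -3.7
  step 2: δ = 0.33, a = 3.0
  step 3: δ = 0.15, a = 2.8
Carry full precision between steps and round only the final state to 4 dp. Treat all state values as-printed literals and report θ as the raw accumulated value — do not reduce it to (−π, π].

(9.0859, 3.6097, -0.0980, 17.4250)

after step 1 (δ=-0.12, a=-3.7): (2.463454, 7.943087, -0.838684, 15.975000)
after step 2 (δ=0.33, a=3.0): (5.133044, 4.972679, -0.332033, 16.725000)
after step 3 (δ=0.15, a=2.8): (9.085921, 3.609735, -0.097983, 17.425000)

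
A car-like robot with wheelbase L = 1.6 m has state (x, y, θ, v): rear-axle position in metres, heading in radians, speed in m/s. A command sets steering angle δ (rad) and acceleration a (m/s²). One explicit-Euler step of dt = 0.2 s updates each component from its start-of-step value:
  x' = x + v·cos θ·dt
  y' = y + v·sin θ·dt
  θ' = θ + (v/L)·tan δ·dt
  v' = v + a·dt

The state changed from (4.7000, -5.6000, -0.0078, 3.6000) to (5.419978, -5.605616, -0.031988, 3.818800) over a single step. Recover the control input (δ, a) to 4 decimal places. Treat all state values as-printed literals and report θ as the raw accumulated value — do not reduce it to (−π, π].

a = (v'−v)/dt = (0.218800)/0.2 = 1.0940
Δθ = θ'−θ = -0.024188;  (v·dt/L) = 3.6000·0.2/1.6 = 0.450000
tan δ = Δθ·L/(v·dt) = -0.053751  →  δ = -0.0537

δ = -0.0537, a = 1.0940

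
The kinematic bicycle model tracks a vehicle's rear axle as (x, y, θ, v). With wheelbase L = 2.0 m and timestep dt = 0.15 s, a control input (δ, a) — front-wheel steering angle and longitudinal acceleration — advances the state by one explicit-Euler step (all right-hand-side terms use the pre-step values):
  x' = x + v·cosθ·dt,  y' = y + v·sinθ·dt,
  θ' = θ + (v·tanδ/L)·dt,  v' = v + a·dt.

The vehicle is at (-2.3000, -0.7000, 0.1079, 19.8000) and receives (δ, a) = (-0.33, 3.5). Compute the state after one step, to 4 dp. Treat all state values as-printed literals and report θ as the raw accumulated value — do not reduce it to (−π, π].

x' = -2.3000 + 19.8000·cos(0.1079)·0.15 = 0.6527
y' = -0.7000 + 19.8000·sin(0.1079)·0.15 = -0.3802
θ' = 0.1079 + (19.8000/2.0)·tan(-0.33)·0.15 = -0.4007
v' = 19.8000 + 3.5000·0.15 = 20.3250

(0.6527, -0.3802, -0.4007, 20.3250)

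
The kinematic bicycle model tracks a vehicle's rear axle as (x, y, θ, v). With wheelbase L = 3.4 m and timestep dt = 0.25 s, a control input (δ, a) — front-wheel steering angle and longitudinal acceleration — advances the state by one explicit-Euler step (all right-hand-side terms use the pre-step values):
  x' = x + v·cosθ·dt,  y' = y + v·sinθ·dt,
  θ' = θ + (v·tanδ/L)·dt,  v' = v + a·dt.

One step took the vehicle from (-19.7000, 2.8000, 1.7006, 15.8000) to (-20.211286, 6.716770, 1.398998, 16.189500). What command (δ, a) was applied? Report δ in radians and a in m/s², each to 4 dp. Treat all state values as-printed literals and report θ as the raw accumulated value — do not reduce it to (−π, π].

a = (v'−v)/dt = (0.389500)/0.25 = 1.5580
Δθ = θ'−θ = -0.301602;  (v·dt/L) = 15.8000·0.25/3.4 = 1.161765
tan δ = Δθ·L/(v·dt) = -0.259607  →  δ = -0.2540

δ = -0.2540, a = 1.5580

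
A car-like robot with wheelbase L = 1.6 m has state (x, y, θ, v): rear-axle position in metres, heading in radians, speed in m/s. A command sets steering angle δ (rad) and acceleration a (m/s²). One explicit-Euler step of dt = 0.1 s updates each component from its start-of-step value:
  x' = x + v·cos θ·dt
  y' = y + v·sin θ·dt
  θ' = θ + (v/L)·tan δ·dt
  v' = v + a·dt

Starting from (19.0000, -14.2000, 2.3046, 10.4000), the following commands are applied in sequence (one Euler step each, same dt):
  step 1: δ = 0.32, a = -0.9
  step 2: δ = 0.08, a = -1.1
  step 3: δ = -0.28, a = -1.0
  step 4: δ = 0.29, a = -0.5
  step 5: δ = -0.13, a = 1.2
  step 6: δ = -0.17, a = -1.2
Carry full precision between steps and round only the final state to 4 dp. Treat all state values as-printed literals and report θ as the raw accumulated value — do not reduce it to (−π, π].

after step 1 (δ=0.32, a=-0.9): (18.303513, -13.427662, 2.520003, 10.310000)
after step 2 (δ=0.08, a=-1.1): (17.465357, -12.827282, 2.571663, 10.200000)
after step 3 (δ=-0.28, a=-1.0): (16.606579, -12.276918, 2.388347, 10.100000)
after step 4 (δ=0.29, a=-0.5): (15.869812, -11.586068, 2.576721, 10.050000)
after step 5 (δ=-0.13, a=1.2): (15.020931, -11.048084, 2.494601, 10.170000)
after step 6 (δ=-0.17, a=-1.2): (14.209466, -10.435048, 2.385492, 10.050000)

(14.2095, -10.4350, 2.3855, 10.0500)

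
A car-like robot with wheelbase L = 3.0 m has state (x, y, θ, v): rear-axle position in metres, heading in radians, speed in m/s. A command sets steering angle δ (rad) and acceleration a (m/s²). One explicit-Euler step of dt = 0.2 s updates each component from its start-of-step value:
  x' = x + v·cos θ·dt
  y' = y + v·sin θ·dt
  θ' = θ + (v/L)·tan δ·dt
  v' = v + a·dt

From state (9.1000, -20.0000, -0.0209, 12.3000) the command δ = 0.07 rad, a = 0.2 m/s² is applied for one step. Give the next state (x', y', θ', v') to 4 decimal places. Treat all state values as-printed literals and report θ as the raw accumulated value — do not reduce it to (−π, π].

(11.5595, -20.0514, 0.0366, 12.3400)

x' = 9.1000 + 12.3000·cos(-0.0209)·0.2 = 11.5595
y' = -20.0000 + 12.3000·sin(-0.0209)·0.2 = -20.0514
θ' = -0.0209 + (12.3000/3.0)·tan(0.07)·0.2 = 0.0366
v' = 12.3000 + 0.2000·0.2 = 12.3400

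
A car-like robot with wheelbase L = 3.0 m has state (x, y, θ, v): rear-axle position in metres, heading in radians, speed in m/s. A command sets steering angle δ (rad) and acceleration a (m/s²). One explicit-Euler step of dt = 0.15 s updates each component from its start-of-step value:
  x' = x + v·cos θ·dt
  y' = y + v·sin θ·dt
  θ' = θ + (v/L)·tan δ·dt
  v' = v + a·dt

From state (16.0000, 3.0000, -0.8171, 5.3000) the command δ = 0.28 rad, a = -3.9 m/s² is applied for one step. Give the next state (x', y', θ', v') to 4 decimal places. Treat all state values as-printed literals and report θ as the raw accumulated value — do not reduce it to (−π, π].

(16.5440, 2.4203, -0.7409, 4.7150)

x' = 16.0000 + 5.3000·cos(-0.8171)·0.15 = 16.5440
y' = 3.0000 + 5.3000·sin(-0.8171)·0.15 = 2.4203
θ' = -0.8171 + (5.3000/3.0)·tan(0.28)·0.15 = -0.7409
v' = 5.3000 − 3.9000·0.15 = 4.7150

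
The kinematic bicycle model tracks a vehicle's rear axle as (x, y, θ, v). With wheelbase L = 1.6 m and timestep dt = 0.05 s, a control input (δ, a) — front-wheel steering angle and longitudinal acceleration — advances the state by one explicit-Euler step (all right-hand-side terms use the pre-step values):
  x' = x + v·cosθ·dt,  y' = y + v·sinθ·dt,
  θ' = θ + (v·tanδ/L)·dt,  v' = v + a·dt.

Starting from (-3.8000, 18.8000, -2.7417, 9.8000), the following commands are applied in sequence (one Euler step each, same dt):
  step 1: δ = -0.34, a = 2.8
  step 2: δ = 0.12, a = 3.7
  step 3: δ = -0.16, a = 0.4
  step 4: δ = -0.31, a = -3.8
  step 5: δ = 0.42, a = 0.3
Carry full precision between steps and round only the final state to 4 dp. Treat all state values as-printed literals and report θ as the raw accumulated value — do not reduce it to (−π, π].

after step 1 (δ=-0.34, a=2.8): (-4.251340, 18.609233, -2.850032, 9.940000)
after step 2 (δ=0.12, a=3.7): (-4.727365, 18.466372, -2.812577, 10.125000)
after step 3 (δ=-0.16, a=0.4): (-5.206460, 18.302797, -2.863638, 10.145000)
after step 4 (δ=-0.31, a=-3.8): (-5.694241, 18.163613, -2.965192, 9.955000)
after step 5 (δ=0.42, a=0.3): (-6.184267, 18.076264, -2.826266, 9.970000)

(-6.1843, 18.0763, -2.8263, 9.9700)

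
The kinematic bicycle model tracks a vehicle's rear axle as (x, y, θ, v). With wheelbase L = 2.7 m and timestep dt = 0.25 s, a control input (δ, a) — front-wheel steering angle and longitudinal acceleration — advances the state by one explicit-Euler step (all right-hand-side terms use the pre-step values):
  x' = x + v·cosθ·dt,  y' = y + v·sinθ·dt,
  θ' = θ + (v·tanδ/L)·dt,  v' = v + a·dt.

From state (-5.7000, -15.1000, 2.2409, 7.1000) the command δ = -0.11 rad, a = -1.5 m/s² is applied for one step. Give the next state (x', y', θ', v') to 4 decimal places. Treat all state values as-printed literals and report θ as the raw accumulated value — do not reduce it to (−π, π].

(-6.8024, -13.7088, 2.1683, 6.7250)

x' = -5.7000 + 7.1000·cos(2.2409)·0.25 = -6.8024
y' = -15.1000 + 7.1000·sin(2.2409)·0.25 = -13.7088
θ' = 2.2409 + (7.1000/2.7)·tan(-0.11)·0.25 = 2.1683
v' = 7.1000 − 1.5000·0.25 = 6.7250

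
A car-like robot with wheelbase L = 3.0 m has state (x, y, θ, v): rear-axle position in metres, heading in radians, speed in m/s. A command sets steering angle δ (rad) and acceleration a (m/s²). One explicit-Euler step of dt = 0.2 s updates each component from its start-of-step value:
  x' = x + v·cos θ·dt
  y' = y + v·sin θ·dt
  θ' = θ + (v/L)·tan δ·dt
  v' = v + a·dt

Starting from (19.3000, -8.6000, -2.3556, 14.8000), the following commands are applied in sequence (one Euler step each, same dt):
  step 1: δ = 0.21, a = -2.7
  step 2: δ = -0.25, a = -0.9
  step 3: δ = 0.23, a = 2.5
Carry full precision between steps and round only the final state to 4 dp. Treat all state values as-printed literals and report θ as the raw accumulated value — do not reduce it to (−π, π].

after step 1 (δ=0.21, a=-2.7): (17.208209, -10.694280, -2.145299, 14.260000)
after step 2 (δ=-0.25, a=-0.9): (15.658381, -13.088427, -2.388045, 14.080000)
after step 3 (δ=0.23, a=2.5): (13.604769, -15.015220, -2.168262, 14.580000)

(13.6048, -15.0152, -2.1683, 14.5800)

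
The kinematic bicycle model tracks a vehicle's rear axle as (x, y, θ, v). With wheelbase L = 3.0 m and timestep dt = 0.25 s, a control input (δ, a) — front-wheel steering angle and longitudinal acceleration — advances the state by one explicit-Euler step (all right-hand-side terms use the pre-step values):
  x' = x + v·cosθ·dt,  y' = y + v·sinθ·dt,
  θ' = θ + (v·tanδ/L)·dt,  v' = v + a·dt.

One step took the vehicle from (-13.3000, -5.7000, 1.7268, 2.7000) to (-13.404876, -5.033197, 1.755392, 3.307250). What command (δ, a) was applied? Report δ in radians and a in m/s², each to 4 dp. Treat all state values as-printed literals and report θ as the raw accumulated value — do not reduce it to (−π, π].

δ = 0.1264, a = 2.4290

a = (v'−v)/dt = (0.607250)/0.25 = 2.4290
Δθ = θ'−θ = 0.028592;  (v·dt/L) = 2.7000·0.25/3.0 = 0.225000
tan δ = Δθ·L/(v·dt) = 0.127076  →  δ = 0.1264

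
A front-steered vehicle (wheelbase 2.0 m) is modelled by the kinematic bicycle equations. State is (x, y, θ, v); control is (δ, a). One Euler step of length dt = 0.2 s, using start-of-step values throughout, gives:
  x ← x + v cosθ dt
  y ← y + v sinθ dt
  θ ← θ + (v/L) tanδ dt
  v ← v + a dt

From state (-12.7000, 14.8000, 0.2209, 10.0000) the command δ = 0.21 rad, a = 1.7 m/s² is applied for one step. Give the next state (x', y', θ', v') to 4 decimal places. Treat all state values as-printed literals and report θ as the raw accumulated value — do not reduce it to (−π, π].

x' = -12.7000 + 10.0000·cos(0.2209)·0.2 = -10.7486
y' = 14.8000 + 10.0000·sin(0.2209)·0.2 = 15.2382
θ' = 0.2209 + (10.0000/2.0)·tan(0.21)·0.2 = 0.4340
v' = 10.0000 + 1.7000·0.2 = 10.3400

(-10.7486, 15.2382, 0.4340, 10.3400)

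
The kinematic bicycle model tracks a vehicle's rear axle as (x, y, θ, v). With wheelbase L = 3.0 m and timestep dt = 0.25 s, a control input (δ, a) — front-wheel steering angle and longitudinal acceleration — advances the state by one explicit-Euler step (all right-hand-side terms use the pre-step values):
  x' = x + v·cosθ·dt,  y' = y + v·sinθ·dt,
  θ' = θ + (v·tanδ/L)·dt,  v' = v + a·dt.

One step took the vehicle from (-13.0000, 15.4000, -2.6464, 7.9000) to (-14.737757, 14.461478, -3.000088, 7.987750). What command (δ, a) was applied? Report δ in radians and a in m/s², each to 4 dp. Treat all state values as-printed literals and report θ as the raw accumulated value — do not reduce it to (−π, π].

δ = -0.4930, a = 0.3510

a = (v'−v)/dt = (0.087750)/0.25 = 0.3510
Δθ = θ'−θ = -0.353688;  (v·dt/L) = 7.9000·0.25/3.0 = 0.658333
tan δ = Δθ·L/(v·dt) = -0.537248  →  δ = -0.4930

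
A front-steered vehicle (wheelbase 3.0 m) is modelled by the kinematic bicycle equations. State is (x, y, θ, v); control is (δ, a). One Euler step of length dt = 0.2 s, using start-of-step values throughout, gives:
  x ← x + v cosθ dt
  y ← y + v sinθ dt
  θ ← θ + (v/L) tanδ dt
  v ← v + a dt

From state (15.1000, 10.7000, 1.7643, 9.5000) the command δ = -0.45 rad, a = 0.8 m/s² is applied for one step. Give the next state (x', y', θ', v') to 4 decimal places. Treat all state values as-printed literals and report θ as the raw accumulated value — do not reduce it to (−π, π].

(14.7346, 12.5645, 1.4584, 9.6600)

x' = 15.1000 + 9.5000·cos(1.7643)·0.2 = 14.7346
y' = 10.7000 + 9.5000·sin(1.7643)·0.2 = 12.5645
θ' = 1.7643 + (9.5000/3.0)·tan(-0.45)·0.2 = 1.4584
v' = 9.5000 + 0.8000·0.2 = 9.6600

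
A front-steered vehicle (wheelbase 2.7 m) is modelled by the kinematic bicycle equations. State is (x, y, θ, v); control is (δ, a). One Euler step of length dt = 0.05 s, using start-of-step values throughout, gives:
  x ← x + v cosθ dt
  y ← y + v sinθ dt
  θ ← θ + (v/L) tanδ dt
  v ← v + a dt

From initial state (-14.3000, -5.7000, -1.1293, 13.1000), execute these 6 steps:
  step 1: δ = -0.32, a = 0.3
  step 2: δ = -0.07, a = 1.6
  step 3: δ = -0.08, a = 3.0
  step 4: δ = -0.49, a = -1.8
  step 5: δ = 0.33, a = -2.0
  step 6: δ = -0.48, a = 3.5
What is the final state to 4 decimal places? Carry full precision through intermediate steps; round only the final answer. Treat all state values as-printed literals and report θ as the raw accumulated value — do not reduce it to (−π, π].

after step 1 (δ=-0.32, a=0.3): (-14.020123, -6.292194, -1.209693, 13.115000)
after step 2 (δ=-0.07, a=1.6): (-13.788442, -6.905653, -1.226721, 13.195000)
after step 3 (δ=-0.08, a=3.0): (-13.565891, -7.526734, -1.246311, 13.345000)
after step 4 (δ=-0.49, a=-1.8): (-13.353158, -8.159163, -1.378127, 13.255000)
after step 5 (δ=0.33, a=-2.0): (-13.226255, -8.809650, -1.294050, 13.155000)
after step 6 (δ=-0.48, a=3.5): (-13.046540, -9.442373, -1.420877, 13.330000)

(-13.0465, -9.4424, -1.4209, 13.3300)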